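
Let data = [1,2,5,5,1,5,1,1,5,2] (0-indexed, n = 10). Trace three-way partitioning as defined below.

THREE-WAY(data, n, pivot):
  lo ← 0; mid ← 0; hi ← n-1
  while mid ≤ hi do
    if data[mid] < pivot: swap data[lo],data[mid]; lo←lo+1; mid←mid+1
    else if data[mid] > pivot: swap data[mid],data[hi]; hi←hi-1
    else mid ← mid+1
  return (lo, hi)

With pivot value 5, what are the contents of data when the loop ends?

[1,2,1,1,1,2,5,5,5,5]

lo=0 mid=0 hi=9
1<5: swap(0,0), lo=1 mid=1 ⇒ [1,2,5,5,1,5,1,1,5,2]
2<5: swap(1,1), lo=2 mid=2 ⇒ [1,2,5,5,1,5,1,1,5,2]
5=5: mid=3
5=5: mid=4
1<5: swap(2,4), lo=3 mid=5 ⇒ [1,2,1,5,5,5,1,1,5,2]
5=5: mid=6
1<5: swap(3,6), lo=4 mid=7 ⇒ [1,2,1,1,5,5,5,1,5,2]
1<5: swap(4,7), lo=5 mid=8 ⇒ [1,2,1,1,1,5,5,5,5,2]
5=5: mid=9
2<5: swap(5,9), lo=6 mid=10 ⇒ [1,2,1,1,1,2,5,5,5,5]
done. lo=6 hi=9; data=[1,2,1,1,1,2,5,5,5,5]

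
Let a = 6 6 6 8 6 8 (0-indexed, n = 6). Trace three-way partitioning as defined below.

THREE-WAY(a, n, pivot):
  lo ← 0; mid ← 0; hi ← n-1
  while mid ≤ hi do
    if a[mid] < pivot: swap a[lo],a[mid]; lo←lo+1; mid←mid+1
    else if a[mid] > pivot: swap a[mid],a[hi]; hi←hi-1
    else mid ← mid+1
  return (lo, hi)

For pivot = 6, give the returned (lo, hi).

(0, 3)

pivot = 6; lo=0, mid=0, hi=5
a[mid]=6=6: mid=1
a[mid]=6=6: mid=2
a[mid]=6=6: mid=3
a[mid]=8>6: swap a[3],a[5]; hi=4 → 6 6 6 8 6 8
a[mid]=8>6: swap a[3],a[4]; hi=3 → 6 6 6 6 8 8
a[mid]=6=6: mid=4
end: lo=0, hi=3; a = 6 6 6 6 8 8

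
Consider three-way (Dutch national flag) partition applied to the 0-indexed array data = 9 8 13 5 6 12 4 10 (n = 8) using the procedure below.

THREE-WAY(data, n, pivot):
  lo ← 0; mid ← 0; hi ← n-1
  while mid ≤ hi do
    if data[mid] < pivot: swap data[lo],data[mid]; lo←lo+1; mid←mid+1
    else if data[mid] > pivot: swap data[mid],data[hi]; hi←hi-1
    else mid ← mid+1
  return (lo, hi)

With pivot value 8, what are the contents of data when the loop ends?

4 6 5 8 12 13 10 9

lo=0 mid=0 hi=7
9>8: swap(0,7), hi=6 ⇒ 10 8 13 5 6 12 4 9
10>8: swap(0,6), hi=5 ⇒ 4 8 13 5 6 12 10 9
4<8: swap(0,0), lo=1 mid=1 ⇒ 4 8 13 5 6 12 10 9
8=8: mid=2
13>8: swap(2,5), hi=4 ⇒ 4 8 12 5 6 13 10 9
12>8: swap(2,4), hi=3 ⇒ 4 8 6 5 12 13 10 9
6<8: swap(1,2), lo=2 mid=3 ⇒ 4 6 8 5 12 13 10 9
5<8: swap(2,3), lo=3 mid=4 ⇒ 4 6 5 8 12 13 10 9
done. lo=3 hi=3; data=4 6 5 8 12 13 10 9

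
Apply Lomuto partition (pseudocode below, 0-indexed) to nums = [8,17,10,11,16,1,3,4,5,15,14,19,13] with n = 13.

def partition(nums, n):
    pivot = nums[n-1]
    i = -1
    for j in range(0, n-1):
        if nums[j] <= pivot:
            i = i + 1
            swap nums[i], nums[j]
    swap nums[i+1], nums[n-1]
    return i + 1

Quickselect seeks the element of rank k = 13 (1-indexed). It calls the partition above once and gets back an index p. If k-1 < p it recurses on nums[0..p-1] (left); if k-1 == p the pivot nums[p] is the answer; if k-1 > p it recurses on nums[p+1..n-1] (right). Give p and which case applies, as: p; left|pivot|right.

7; right

pivot = nums[12] = 13; i = -1
j=0: nums[0]=8 ≤ 13 → i=0, swap nums[0],nums[0] (no change) → [8,17,10,11,16,1,3,4,5,15,14,19,13]
j=1: nums[1]=17 > 13 → no swap
j=2: nums[2]=10 ≤ 13 → i=1, swap nums[1],nums[2] → [8,10,17,11,16,1,3,4,5,15,14,19,13]
j=3: nums[3]=11 ≤ 13 → i=2, swap nums[2],nums[3] → [8,10,11,17,16,1,3,4,5,15,14,19,13]
j=4: nums[4]=16 > 13 → no swap
j=5: nums[5]=1 ≤ 13 → i=3, swap nums[3],nums[5] → [8,10,11,1,16,17,3,4,5,15,14,19,13]
j=6: nums[6]=3 ≤ 13 → i=4, swap nums[4],nums[6] → [8,10,11,1,3,17,16,4,5,15,14,19,13]
j=7: nums[7]=4 ≤ 13 → i=5, swap nums[5],nums[7] → [8,10,11,1,3,4,16,17,5,15,14,19,13]
j=8: nums[8]=5 ≤ 13 → i=6, swap nums[6],nums[8] → [8,10,11,1,3,4,5,17,16,15,14,19,13]
j=9: nums[9]=15 > 13 → no swap
j=10: nums[10]=14 > 13 → no swap
j=11: nums[11]=19 > 13 → no swap
final swap nums[7],nums[12] → [8,10,11,1,3,4,5,13,16,15,14,19,17]; return 7
p = 7; k-1 = 12 > 7 ⇒ right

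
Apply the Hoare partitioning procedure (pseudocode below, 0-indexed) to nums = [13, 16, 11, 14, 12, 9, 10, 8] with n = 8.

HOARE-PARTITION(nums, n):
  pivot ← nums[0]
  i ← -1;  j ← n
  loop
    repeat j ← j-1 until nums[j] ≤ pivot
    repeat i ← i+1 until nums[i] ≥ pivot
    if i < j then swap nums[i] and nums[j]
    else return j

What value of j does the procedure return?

pivot = nums[0] = 13; i = -1, j = 8
j→7 (nums[7]=8≤13), i→0 (nums[0]=13≥13); i<j, swap → [8, 16, 11, 14, 12, 9, 10, 13]
j→6 (nums[6]=10≤13), i→1 (nums[1]=16≥13); i<j, swap → [8, 10, 11, 14, 12, 9, 16, 13]
j→5 (nums[5]=9≤13), i→3 (nums[3]=14≥13); i<j, swap → [8, 10, 11, 9, 12, 14, 16, 13]
j→4, i→5; i≥j, return j=4. nums = [8, 10, 11, 9, 12, 14, 16, 13]

4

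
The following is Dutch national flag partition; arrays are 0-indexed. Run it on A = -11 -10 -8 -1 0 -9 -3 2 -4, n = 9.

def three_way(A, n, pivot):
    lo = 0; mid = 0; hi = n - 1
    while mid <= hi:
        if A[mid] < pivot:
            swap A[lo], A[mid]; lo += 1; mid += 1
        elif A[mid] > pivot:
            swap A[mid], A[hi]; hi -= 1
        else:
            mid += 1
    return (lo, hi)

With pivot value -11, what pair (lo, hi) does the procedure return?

(0, 0)

pivot = -11; lo=0, mid=0, hi=8
A[mid]=-11=-11: mid=1
A[mid]=-10>-11: swap A[1],A[8]; hi=7 → -11 -4 -8 -1 0 -9 -3 2 -10
A[mid]=-4>-11: swap A[1],A[7]; hi=6 → -11 2 -8 -1 0 -9 -3 -4 -10
A[mid]=2>-11: swap A[1],A[6]; hi=5 → -11 -3 -8 -1 0 -9 2 -4 -10
A[mid]=-3>-11: swap A[1],A[5]; hi=4 → -11 -9 -8 -1 0 -3 2 -4 -10
A[mid]=-9>-11: swap A[1],A[4]; hi=3 → -11 0 -8 -1 -9 -3 2 -4 -10
A[mid]=0>-11: swap A[1],A[3]; hi=2 → -11 -1 -8 0 -9 -3 2 -4 -10
A[mid]=-1>-11: swap A[1],A[2]; hi=1 → -11 -8 -1 0 -9 -3 2 -4 -10
A[mid]=-8>-11: swap A[1],A[1]; hi=0 → -11 -8 -1 0 -9 -3 2 -4 -10
end: lo=0, hi=0; A = -11 -8 -1 0 -9 -3 2 -4 -10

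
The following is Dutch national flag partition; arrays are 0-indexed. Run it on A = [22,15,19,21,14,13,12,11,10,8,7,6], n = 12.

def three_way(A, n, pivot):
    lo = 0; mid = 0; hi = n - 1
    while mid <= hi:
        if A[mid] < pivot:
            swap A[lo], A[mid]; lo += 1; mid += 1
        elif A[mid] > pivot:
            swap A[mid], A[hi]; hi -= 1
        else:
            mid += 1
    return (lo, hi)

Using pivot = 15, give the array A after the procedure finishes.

[6,7,8,14,13,12,11,10,15,21,19,22]

lo=0 mid=0 hi=11
22>15: swap(0,11), hi=10 ⇒ [6,15,19,21,14,13,12,11,10,8,7,22]
6<15: swap(0,0), lo=1 mid=1 ⇒ [6,15,19,21,14,13,12,11,10,8,7,22]
15=15: mid=2
19>15: swap(2,10), hi=9 ⇒ [6,15,7,21,14,13,12,11,10,8,19,22]
7<15: swap(1,2), lo=2 mid=3 ⇒ [6,7,15,21,14,13,12,11,10,8,19,22]
21>15: swap(3,9), hi=8 ⇒ [6,7,15,8,14,13,12,11,10,21,19,22]
8<15: swap(2,3), lo=3 mid=4 ⇒ [6,7,8,15,14,13,12,11,10,21,19,22]
14<15: swap(3,4), lo=4 mid=5 ⇒ [6,7,8,14,15,13,12,11,10,21,19,22]
13<15: swap(4,5), lo=5 mid=6 ⇒ [6,7,8,14,13,15,12,11,10,21,19,22]
12<15: swap(5,6), lo=6 mid=7 ⇒ [6,7,8,14,13,12,15,11,10,21,19,22]
11<15: swap(6,7), lo=7 mid=8 ⇒ [6,7,8,14,13,12,11,15,10,21,19,22]
10<15: swap(7,8), lo=8 mid=9 ⇒ [6,7,8,14,13,12,11,10,15,21,19,22]
done. lo=8 hi=8; A=[6,7,8,14,13,12,11,10,15,21,19,22]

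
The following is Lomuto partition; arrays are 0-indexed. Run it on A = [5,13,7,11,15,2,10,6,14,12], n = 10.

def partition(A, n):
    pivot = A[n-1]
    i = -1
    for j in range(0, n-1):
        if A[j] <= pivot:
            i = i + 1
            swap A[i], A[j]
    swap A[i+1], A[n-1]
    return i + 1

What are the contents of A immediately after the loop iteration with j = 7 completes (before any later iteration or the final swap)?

pivot=12, i=-1
j=0: 5≤12, i=0, swap(0,0) ⇒ [5,13,7,11,15,2,10,6,14,12]
j=1: 13>12, skip
j=2: 7≤12, i=1, swap(1,2) ⇒ [5,7,13,11,15,2,10,6,14,12]
j=3: 11≤12, i=2, swap(2,3) ⇒ [5,7,11,13,15,2,10,6,14,12]
j=4: 15>12, skip
j=5: 2≤12, i=3, swap(3,5) ⇒ [5,7,11,2,15,13,10,6,14,12]
j=6: 10≤12, i=4, swap(4,6) ⇒ [5,7,11,2,10,13,15,6,14,12]
j=7: 6≤12, i=5, swap(5,7) ⇒ [5,7,11,2,10,6,15,13,14,12]
(after j=7) A = [5,7,11,2,10,6,15,13,14,12]

[5,7,11,2,10,6,15,13,14,12]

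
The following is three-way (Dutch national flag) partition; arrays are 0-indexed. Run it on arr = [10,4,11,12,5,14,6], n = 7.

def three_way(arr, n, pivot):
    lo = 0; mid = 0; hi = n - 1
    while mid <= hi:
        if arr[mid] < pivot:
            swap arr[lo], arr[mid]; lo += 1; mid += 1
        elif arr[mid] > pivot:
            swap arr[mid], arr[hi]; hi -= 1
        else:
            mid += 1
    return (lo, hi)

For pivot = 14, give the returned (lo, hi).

(6, 6)

pivot = 14; lo=0, mid=0, hi=6
arr[mid]=10<14: swap arr[0],arr[0]; lo=1,mid=1 → [10,4,11,12,5,14,6]
arr[mid]=4<14: swap arr[1],arr[1]; lo=2,mid=2 → [10,4,11,12,5,14,6]
arr[mid]=11<14: swap arr[2],arr[2]; lo=3,mid=3 → [10,4,11,12,5,14,6]
arr[mid]=12<14: swap arr[3],arr[3]; lo=4,mid=4 → [10,4,11,12,5,14,6]
arr[mid]=5<14: swap arr[4],arr[4]; lo=5,mid=5 → [10,4,11,12,5,14,6]
arr[mid]=14=14: mid=6
arr[mid]=6<14: swap arr[5],arr[6]; lo=6,mid=7 → [10,4,11,12,5,6,14]
end: lo=6, hi=6; arr = [10,4,11,12,5,6,14]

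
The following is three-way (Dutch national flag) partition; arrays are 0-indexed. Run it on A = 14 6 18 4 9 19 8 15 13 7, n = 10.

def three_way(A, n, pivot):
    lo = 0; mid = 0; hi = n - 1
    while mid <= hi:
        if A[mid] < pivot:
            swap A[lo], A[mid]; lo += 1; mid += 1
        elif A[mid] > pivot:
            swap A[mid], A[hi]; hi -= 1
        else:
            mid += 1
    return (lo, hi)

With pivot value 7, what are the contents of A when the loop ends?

pivot = 7; lo=0, mid=0, hi=9
A[mid]=14>7: swap A[0],A[9]; hi=8 → 7 6 18 4 9 19 8 15 13 14
A[mid]=7=7: mid=1
A[mid]=6<7: swap A[0],A[1]; lo=1,mid=2 → 6 7 18 4 9 19 8 15 13 14
A[mid]=18>7: swap A[2],A[8]; hi=7 → 6 7 13 4 9 19 8 15 18 14
A[mid]=13>7: swap A[2],A[7]; hi=6 → 6 7 15 4 9 19 8 13 18 14
A[mid]=15>7: swap A[2],A[6]; hi=5 → 6 7 8 4 9 19 15 13 18 14
A[mid]=8>7: swap A[2],A[5]; hi=4 → 6 7 19 4 9 8 15 13 18 14
A[mid]=19>7: swap A[2],A[4]; hi=3 → 6 7 9 4 19 8 15 13 18 14
A[mid]=9>7: swap A[2],A[3]; hi=2 → 6 7 4 9 19 8 15 13 18 14
A[mid]=4<7: swap A[1],A[2]; lo=2,mid=3 → 6 4 7 9 19 8 15 13 18 14
end: lo=2, hi=2; A = 6 4 7 9 19 8 15 13 18 14

6 4 7 9 19 8 15 13 18 14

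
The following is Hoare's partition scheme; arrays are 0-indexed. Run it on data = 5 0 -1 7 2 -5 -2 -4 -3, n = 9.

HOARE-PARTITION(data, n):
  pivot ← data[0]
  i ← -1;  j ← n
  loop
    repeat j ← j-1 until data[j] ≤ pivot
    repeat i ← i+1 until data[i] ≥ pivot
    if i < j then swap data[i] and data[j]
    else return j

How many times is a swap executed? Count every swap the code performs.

pivot=5
j stops at 8 (-3), i stops at 0 (5); swap ⇒ -3 0 -1 7 2 -5 -2 -4 5
j stops at 7 (-4), i stops at 3 (7); swap ⇒ -3 0 -1 -4 2 -5 -2 7 5
j stops at 6, i stops at 7; i≥j ⇒ return 6. data=-3 0 -1 -4 2 -5 -2 7 5

2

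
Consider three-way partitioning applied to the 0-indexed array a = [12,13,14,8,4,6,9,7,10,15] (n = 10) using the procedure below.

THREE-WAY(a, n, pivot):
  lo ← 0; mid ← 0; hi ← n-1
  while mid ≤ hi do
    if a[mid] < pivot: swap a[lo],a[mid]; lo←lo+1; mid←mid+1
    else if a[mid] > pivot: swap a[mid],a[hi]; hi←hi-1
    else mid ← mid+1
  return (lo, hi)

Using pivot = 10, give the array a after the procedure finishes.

lo=0 mid=0 hi=9
12>10: swap(0,9), hi=8 ⇒ [15,13,14,8,4,6,9,7,10,12]
15>10: swap(0,8), hi=7 ⇒ [10,13,14,8,4,6,9,7,15,12]
10=10: mid=1
13>10: swap(1,7), hi=6 ⇒ [10,7,14,8,4,6,9,13,15,12]
7<10: swap(0,1), lo=1 mid=2 ⇒ [7,10,14,8,4,6,9,13,15,12]
14>10: swap(2,6), hi=5 ⇒ [7,10,9,8,4,6,14,13,15,12]
9<10: swap(1,2), lo=2 mid=3 ⇒ [7,9,10,8,4,6,14,13,15,12]
8<10: swap(2,3), lo=3 mid=4 ⇒ [7,9,8,10,4,6,14,13,15,12]
4<10: swap(3,4), lo=4 mid=5 ⇒ [7,9,8,4,10,6,14,13,15,12]
6<10: swap(4,5), lo=5 mid=6 ⇒ [7,9,8,4,6,10,14,13,15,12]
done. lo=5 hi=5; a=[7,9,8,4,6,10,14,13,15,12]

[7,9,8,4,6,10,14,13,15,12]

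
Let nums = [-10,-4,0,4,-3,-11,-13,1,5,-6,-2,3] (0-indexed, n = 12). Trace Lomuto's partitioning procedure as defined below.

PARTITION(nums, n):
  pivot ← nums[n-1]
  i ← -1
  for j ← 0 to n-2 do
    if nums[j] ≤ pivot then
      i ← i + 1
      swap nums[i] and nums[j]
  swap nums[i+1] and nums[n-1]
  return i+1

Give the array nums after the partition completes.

[-10,-4,0,-3,-11,-13,1,-6,-2,3,5,4]

pivot=3, i=-1
j=0: -10≤3, i=0, swap(0,0) ⇒ [-10,-4,0,4,-3,-11,-13,1,5,-6,-2,3]
j=1: -4≤3, i=1, swap(1,1) ⇒ [-10,-4,0,4,-3,-11,-13,1,5,-6,-2,3]
j=2: 0≤3, i=2, swap(2,2) ⇒ [-10,-4,0,4,-3,-11,-13,1,5,-6,-2,3]
j=3: 4>3, skip
j=4: -3≤3, i=3, swap(3,4) ⇒ [-10,-4,0,-3,4,-11,-13,1,5,-6,-2,3]
j=5: -11≤3, i=4, swap(4,5) ⇒ [-10,-4,0,-3,-11,4,-13,1,5,-6,-2,3]
j=6: -13≤3, i=5, swap(5,6) ⇒ [-10,-4,0,-3,-11,-13,4,1,5,-6,-2,3]
j=7: 1≤3, i=6, swap(6,7) ⇒ [-10,-4,0,-3,-11,-13,1,4,5,-6,-2,3]
j=8: 5>3, skip
j=9: -6≤3, i=7, swap(7,9) ⇒ [-10,-4,0,-3,-11,-13,1,-6,5,4,-2,3]
j=10: -2≤3, i=8, swap(8,10) ⇒ [-10,-4,0,-3,-11,-13,1,-6,-2,4,5,3]
swap(9,11) ⇒ [-10,-4,0,-3,-11,-13,1,-6,-2,3,5,4]; return 9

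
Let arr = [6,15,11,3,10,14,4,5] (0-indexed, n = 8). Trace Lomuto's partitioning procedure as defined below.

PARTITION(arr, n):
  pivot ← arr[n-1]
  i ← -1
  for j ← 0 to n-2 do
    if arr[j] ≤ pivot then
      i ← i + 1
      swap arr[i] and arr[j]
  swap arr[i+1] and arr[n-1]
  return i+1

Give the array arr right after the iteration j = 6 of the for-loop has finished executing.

pivot = arr[7] = 5; i = -1
j=0: arr[0]=6 > 5 → no swap
j=1: arr[1]=15 > 5 → no swap
j=2: arr[2]=11 > 5 → no swap
j=3: arr[3]=3 ≤ 5 → i=0, swap arr[0],arr[3] → [3,15,11,6,10,14,4,5]
j=4: arr[4]=10 > 5 → no swap
j=5: arr[5]=14 > 5 → no swap
j=6: arr[6]=4 ≤ 5 → i=1, swap arr[1],arr[6] → [3,4,11,6,10,14,15,5]
(after j=6) arr = [3,4,11,6,10,14,15,5]

[3,4,11,6,10,14,15,5]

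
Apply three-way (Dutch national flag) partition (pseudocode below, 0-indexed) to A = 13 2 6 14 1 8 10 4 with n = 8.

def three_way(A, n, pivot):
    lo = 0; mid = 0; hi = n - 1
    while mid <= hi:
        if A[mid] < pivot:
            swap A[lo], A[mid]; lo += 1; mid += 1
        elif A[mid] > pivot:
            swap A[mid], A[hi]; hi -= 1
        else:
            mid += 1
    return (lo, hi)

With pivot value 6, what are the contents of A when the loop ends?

4 2 1 6 8 10 14 13

lo=0 mid=0 hi=7
13>6: swap(0,7), hi=6 ⇒ 4 2 6 14 1 8 10 13
4<6: swap(0,0), lo=1 mid=1 ⇒ 4 2 6 14 1 8 10 13
2<6: swap(1,1), lo=2 mid=2 ⇒ 4 2 6 14 1 8 10 13
6=6: mid=3
14>6: swap(3,6), hi=5 ⇒ 4 2 6 10 1 8 14 13
10>6: swap(3,5), hi=4 ⇒ 4 2 6 8 1 10 14 13
8>6: swap(3,4), hi=3 ⇒ 4 2 6 1 8 10 14 13
1<6: swap(2,3), lo=3 mid=4 ⇒ 4 2 1 6 8 10 14 13
done. lo=3 hi=3; A=4 2 1 6 8 10 14 13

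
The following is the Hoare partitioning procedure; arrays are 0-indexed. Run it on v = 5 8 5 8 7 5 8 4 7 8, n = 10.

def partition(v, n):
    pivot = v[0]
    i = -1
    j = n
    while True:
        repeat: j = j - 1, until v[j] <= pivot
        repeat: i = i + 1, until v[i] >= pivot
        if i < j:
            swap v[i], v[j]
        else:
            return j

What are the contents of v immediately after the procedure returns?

pivot = v[0] = 5; i = -1, j = 10
j→7 (v[7]=4≤5), i→0 (v[0]=5≥5); i<j, swap → 4 8 5 8 7 5 8 5 7 8
j→5 (v[5]=5≤5), i→1 (v[1]=8≥5); i<j, swap → 4 5 5 8 7 8 8 5 7 8
j→2, i→2; i≥j, return j=2. v = 4 5 5 8 7 8 8 5 7 8

4 5 5 8 7 8 8 5 7 8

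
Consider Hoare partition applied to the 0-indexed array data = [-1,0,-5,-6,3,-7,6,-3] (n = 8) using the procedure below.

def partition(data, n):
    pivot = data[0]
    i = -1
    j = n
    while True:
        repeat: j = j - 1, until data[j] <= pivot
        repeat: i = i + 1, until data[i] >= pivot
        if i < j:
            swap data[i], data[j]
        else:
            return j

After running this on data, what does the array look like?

[-3,-7,-5,-6,3,0,6,-1]

pivot=-1
j stops at 7 (-3), i stops at 0 (-1); swap ⇒ [-3,0,-5,-6,3,-7,6,-1]
j stops at 5 (-7), i stops at 1 (0); swap ⇒ [-3,-7,-5,-6,3,0,6,-1]
j stops at 3, i stops at 4; i≥j ⇒ return 3. data=[-3,-7,-5,-6,3,0,6,-1]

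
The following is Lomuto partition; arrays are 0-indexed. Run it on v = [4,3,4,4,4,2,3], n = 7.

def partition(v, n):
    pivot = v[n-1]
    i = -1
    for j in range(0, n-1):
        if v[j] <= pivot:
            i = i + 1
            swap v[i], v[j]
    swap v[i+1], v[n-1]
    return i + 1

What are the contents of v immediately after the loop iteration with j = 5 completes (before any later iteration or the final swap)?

[3,2,4,4,4,4,3]

pivot=3, i=-1
j=0: 4>3, skip
j=1: 3≤3, i=0, swap(0,1) ⇒ [3,4,4,4,4,2,3]
j=2: 4>3, skip
j=3: 4>3, skip
j=4: 4>3, skip
j=5: 2≤3, i=1, swap(1,5) ⇒ [3,2,4,4,4,4,3]
(after j=5) v = [3,2,4,4,4,4,3]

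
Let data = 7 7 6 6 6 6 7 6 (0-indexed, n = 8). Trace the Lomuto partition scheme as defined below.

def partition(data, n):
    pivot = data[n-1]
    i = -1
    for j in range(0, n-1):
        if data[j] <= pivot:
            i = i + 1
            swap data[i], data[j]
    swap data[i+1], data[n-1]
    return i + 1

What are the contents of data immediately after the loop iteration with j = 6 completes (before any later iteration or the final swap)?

pivot=6, i=-1
j=0: 7>6, skip
j=1: 7>6, skip
j=2: 6≤6, i=0, swap(0,2) ⇒ 6 7 7 6 6 6 7 6
j=3: 6≤6, i=1, swap(1,3) ⇒ 6 6 7 7 6 6 7 6
j=4: 6≤6, i=2, swap(2,4) ⇒ 6 6 6 7 7 6 7 6
j=5: 6≤6, i=3, swap(3,5) ⇒ 6 6 6 6 7 7 7 6
j=6: 7>6, skip
(after j=6) data = 6 6 6 6 7 7 7 6

6 6 6 6 7 7 7 6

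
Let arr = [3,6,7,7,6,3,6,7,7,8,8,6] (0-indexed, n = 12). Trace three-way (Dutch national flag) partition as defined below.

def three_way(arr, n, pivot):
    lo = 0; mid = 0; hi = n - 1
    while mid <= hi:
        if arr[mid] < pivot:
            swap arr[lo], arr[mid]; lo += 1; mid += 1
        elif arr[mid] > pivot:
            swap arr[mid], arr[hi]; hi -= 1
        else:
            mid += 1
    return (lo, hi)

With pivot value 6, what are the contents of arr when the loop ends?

pivot = 6; lo=0, mid=0, hi=11
arr[mid]=3<6: swap arr[0],arr[0]; lo=1,mid=1 → [3,6,7,7,6,3,6,7,7,8,8,6]
arr[mid]=6=6: mid=2
arr[mid]=7>6: swap arr[2],arr[11]; hi=10 → [3,6,6,7,6,3,6,7,7,8,8,7]
arr[mid]=6=6: mid=3
arr[mid]=7>6: swap arr[3],arr[10]; hi=9 → [3,6,6,8,6,3,6,7,7,8,7,7]
arr[mid]=8>6: swap arr[3],arr[9]; hi=8 → [3,6,6,8,6,3,6,7,7,8,7,7]
arr[mid]=8>6: swap arr[3],arr[8]; hi=7 → [3,6,6,7,6,3,6,7,8,8,7,7]
arr[mid]=7>6: swap arr[3],arr[7]; hi=6 → [3,6,6,7,6,3,6,7,8,8,7,7]
arr[mid]=7>6: swap arr[3],arr[6]; hi=5 → [3,6,6,6,6,3,7,7,8,8,7,7]
arr[mid]=6=6: mid=4
arr[mid]=6=6: mid=5
arr[mid]=3<6: swap arr[1],arr[5]; lo=2,mid=6 → [3,3,6,6,6,6,7,7,8,8,7,7]
end: lo=2, hi=5; arr = [3,3,6,6,6,6,7,7,8,8,7,7]

[3,3,6,6,6,6,7,7,8,8,7,7]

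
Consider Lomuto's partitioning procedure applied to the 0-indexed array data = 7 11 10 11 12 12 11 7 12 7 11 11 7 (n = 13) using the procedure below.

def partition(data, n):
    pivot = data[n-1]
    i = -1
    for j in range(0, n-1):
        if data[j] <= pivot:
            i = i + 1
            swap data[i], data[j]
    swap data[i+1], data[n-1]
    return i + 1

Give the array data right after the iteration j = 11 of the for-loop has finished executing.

7 7 7 11 12 12 11 11 12 10 11 11 7

pivot = data[12] = 7; i = -1
j=0: data[0]=7 ≤ 7 → i=0, swap data[0],data[0] (no change) → 7 11 10 11 12 12 11 7 12 7 11 11 7
j=1: data[1]=11 > 7 → no swap
j=2: data[2]=10 > 7 → no swap
j=3: data[3]=11 > 7 → no swap
j=4: data[4]=12 > 7 → no swap
j=5: data[5]=12 > 7 → no swap
j=6: data[6]=11 > 7 → no swap
j=7: data[7]=7 ≤ 7 → i=1, swap data[1],data[7] → 7 7 10 11 12 12 11 11 12 7 11 11 7
j=8: data[8]=12 > 7 → no swap
j=9: data[9]=7 ≤ 7 → i=2, swap data[2],data[9] → 7 7 7 11 12 12 11 11 12 10 11 11 7
j=10: data[10]=11 > 7 → no swap
j=11: data[11]=11 > 7 → no swap
(after j=11) data = 7 7 7 11 12 12 11 11 12 10 11 11 7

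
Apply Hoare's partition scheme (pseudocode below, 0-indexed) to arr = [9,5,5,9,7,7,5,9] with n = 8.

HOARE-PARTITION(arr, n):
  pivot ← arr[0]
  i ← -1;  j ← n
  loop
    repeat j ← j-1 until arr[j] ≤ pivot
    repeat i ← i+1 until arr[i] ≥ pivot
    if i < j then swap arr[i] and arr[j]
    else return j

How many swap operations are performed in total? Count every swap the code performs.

2

pivot=9
j stops at 7 (9), i stops at 0 (9); swap ⇒ [9,5,5,9,7,7,5,9]
j stops at 6 (5), i stops at 3 (9); swap ⇒ [9,5,5,5,7,7,9,9]
j stops at 5, i stops at 6; i≥j ⇒ return 5. arr=[9,5,5,5,7,7,9,9]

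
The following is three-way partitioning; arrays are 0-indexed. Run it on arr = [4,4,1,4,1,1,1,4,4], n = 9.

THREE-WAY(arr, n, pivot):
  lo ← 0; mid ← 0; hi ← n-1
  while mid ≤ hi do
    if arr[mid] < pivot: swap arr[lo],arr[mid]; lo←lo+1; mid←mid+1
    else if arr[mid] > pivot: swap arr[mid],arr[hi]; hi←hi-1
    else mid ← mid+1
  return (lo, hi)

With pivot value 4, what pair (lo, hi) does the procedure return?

(4, 8)

lo=0 mid=0 hi=8
4=4: mid=1
4=4: mid=2
1<4: swap(0,2), lo=1 mid=3 ⇒ [1,4,4,4,1,1,1,4,4]
4=4: mid=4
1<4: swap(1,4), lo=2 mid=5 ⇒ [1,1,4,4,4,1,1,4,4]
1<4: swap(2,5), lo=3 mid=6 ⇒ [1,1,1,4,4,4,1,4,4]
1<4: swap(3,6), lo=4 mid=7 ⇒ [1,1,1,1,4,4,4,4,4]
4=4: mid=8
4=4: mid=9
done. lo=4 hi=8; arr=[1,1,1,1,4,4,4,4,4]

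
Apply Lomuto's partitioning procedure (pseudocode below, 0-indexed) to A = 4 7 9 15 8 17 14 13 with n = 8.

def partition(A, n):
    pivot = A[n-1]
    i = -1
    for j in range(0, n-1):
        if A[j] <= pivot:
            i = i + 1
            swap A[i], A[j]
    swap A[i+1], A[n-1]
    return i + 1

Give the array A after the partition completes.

4 7 9 8 13 17 14 15

pivot=13, i=-1
j=0: 4≤13, i=0, swap(0,0) ⇒ 4 7 9 15 8 17 14 13
j=1: 7≤13, i=1, swap(1,1) ⇒ 4 7 9 15 8 17 14 13
j=2: 9≤13, i=2, swap(2,2) ⇒ 4 7 9 15 8 17 14 13
j=3: 15>13, skip
j=4: 8≤13, i=3, swap(3,4) ⇒ 4 7 9 8 15 17 14 13
j=5: 17>13, skip
j=6: 14>13, skip
swap(4,7) ⇒ 4 7 9 8 13 17 14 15; return 4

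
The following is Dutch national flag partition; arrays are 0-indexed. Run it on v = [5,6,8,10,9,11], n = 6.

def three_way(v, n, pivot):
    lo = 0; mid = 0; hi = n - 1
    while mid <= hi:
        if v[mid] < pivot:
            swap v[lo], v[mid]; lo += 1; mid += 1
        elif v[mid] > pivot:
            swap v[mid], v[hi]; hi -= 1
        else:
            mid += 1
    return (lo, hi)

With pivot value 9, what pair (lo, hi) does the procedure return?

(3, 3)

lo=0 mid=0 hi=5
5<9: swap(0,0), lo=1 mid=1 ⇒ [5,6,8,10,9,11]
6<9: swap(1,1), lo=2 mid=2 ⇒ [5,6,8,10,9,11]
8<9: swap(2,2), lo=3 mid=3 ⇒ [5,6,8,10,9,11]
10>9: swap(3,5), hi=4 ⇒ [5,6,8,11,9,10]
11>9: swap(3,4), hi=3 ⇒ [5,6,8,9,11,10]
9=9: mid=4
done. lo=3 hi=3; v=[5,6,8,9,11,10]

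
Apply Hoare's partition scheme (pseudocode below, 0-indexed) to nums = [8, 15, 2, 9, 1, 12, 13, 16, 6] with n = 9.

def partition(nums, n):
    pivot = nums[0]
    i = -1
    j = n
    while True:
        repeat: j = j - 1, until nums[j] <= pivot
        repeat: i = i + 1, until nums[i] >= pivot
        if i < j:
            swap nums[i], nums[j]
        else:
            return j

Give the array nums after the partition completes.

[6, 1, 2, 9, 15, 12, 13, 16, 8]

pivot=8
j stops at 8 (6), i stops at 0 (8); swap ⇒ [6, 15, 2, 9, 1, 12, 13, 16, 8]
j stops at 4 (1), i stops at 1 (15); swap ⇒ [6, 1, 2, 9, 15, 12, 13, 16, 8]
j stops at 2, i stops at 3; i≥j ⇒ return 2. nums=[6, 1, 2, 9, 15, 12, 13, 16, 8]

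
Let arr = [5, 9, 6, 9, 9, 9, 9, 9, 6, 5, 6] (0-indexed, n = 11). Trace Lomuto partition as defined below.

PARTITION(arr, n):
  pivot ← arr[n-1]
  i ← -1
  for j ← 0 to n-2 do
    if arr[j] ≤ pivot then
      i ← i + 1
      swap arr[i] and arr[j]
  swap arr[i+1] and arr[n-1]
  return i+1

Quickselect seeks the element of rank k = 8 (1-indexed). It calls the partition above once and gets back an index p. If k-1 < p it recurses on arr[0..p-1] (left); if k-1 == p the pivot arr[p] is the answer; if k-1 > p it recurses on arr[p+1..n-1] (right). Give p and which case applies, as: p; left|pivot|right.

pivot=6, i=-1
j=0: 5≤6, i=0, swap(0,0) ⇒ [5, 9, 6, 9, 9, 9, 9, 9, 6, 5, 6]
j=1: 9>6, skip
j=2: 6≤6, i=1, swap(1,2) ⇒ [5, 6, 9, 9, 9, 9, 9, 9, 6, 5, 6]
j=3: 9>6, skip
j=4: 9>6, skip
j=5: 9>6, skip
j=6: 9>6, skip
j=7: 9>6, skip
j=8: 6≤6, i=2, swap(2,8) ⇒ [5, 6, 6, 9, 9, 9, 9, 9, 9, 5, 6]
j=9: 5≤6, i=3, swap(3,9) ⇒ [5, 6, 6, 5, 9, 9, 9, 9, 9, 9, 6]
swap(4,10) ⇒ [5, 6, 6, 5, 6, 9, 9, 9, 9, 9, 9]; return 4
p = 4; k-1 = 7 > 4 ⇒ right

4; right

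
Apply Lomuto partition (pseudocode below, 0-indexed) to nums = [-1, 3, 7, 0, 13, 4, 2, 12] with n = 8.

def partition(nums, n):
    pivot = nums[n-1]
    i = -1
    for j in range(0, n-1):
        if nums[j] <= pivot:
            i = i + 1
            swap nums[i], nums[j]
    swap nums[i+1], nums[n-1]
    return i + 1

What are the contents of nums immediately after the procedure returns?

pivot = nums[7] = 12; i = -1
j=0: nums[0]=-1 ≤ 12 → i=0, swap nums[0],nums[0] (no change) → [-1, 3, 7, 0, 13, 4, 2, 12]
j=1: nums[1]=3 ≤ 12 → i=1, swap nums[1],nums[1] (no change) → [-1, 3, 7, 0, 13, 4, 2, 12]
j=2: nums[2]=7 ≤ 12 → i=2, swap nums[2],nums[2] (no change) → [-1, 3, 7, 0, 13, 4, 2, 12]
j=3: nums[3]=0 ≤ 12 → i=3, swap nums[3],nums[3] (no change) → [-1, 3, 7, 0, 13, 4, 2, 12]
j=4: nums[4]=13 > 12 → no swap
j=5: nums[5]=4 ≤ 12 → i=4, swap nums[4],nums[5] → [-1, 3, 7, 0, 4, 13, 2, 12]
j=6: nums[6]=2 ≤ 12 → i=5, swap nums[5],nums[6] → [-1, 3, 7, 0, 4, 2, 13, 12]
final swap nums[6],nums[7] → [-1, 3, 7, 0, 4, 2, 12, 13]; return 6

[-1, 3, 7, 0, 4, 2, 12, 13]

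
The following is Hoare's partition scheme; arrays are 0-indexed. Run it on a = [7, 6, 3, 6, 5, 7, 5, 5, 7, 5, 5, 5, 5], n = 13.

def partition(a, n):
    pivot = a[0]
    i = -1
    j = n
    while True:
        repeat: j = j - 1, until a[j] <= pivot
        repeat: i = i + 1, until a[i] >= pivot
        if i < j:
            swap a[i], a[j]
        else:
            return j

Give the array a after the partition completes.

[5, 6, 3, 6, 5, 5, 5, 5, 5, 5, 7, 7, 7]

pivot=7
j stops at 12 (5), i stops at 0 (7); swap ⇒ [5, 6, 3, 6, 5, 7, 5, 5, 7, 5, 5, 5, 7]
j stops at 11 (5), i stops at 5 (7); swap ⇒ [5, 6, 3, 6, 5, 5, 5, 5, 7, 5, 5, 7, 7]
j stops at 10 (5), i stops at 8 (7); swap ⇒ [5, 6, 3, 6, 5, 5, 5, 5, 5, 5, 7, 7, 7]
j stops at 9, i stops at 10; i≥j ⇒ return 9. a=[5, 6, 3, 6, 5, 5, 5, 5, 5, 5, 7, 7, 7]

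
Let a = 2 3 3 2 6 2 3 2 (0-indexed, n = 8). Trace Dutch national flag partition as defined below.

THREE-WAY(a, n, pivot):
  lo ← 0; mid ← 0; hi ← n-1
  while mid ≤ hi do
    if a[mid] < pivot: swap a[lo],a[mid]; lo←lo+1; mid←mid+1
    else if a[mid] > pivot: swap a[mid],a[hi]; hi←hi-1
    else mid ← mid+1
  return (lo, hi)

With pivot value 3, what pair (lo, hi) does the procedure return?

pivot = 3; lo=0, mid=0, hi=7
a[mid]=2<3: swap a[0],a[0]; lo=1,mid=1 → 2 3 3 2 6 2 3 2
a[mid]=3=3: mid=2
a[mid]=3=3: mid=3
a[mid]=2<3: swap a[1],a[3]; lo=2,mid=4 → 2 2 3 3 6 2 3 2
a[mid]=6>3: swap a[4],a[7]; hi=6 → 2 2 3 3 2 2 3 6
a[mid]=2<3: swap a[2],a[4]; lo=3,mid=5 → 2 2 2 3 3 2 3 6
a[mid]=2<3: swap a[3],a[5]; lo=4,mid=6 → 2 2 2 2 3 3 3 6
a[mid]=3=3: mid=7
end: lo=4, hi=6; a = 2 2 2 2 3 3 3 6

(4, 6)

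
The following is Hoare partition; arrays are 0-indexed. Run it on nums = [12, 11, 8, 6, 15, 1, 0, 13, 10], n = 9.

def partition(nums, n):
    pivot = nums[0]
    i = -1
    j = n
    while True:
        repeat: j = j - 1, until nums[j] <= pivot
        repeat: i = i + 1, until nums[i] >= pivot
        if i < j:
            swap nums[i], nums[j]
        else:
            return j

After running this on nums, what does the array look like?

[10, 11, 8, 6, 0, 1, 15, 13, 12]

pivot = nums[0] = 12; i = -1, j = 9
j→8 (nums[8]=10≤12), i→0 (nums[0]=12≥12); i<j, swap → [10, 11, 8, 6, 15, 1, 0, 13, 12]
j→6 (nums[6]=0≤12), i→4 (nums[4]=15≥12); i<j, swap → [10, 11, 8, 6, 0, 1, 15, 13, 12]
j→5, i→6; i≥j, return j=5. nums = [10, 11, 8, 6, 0, 1, 15, 13, 12]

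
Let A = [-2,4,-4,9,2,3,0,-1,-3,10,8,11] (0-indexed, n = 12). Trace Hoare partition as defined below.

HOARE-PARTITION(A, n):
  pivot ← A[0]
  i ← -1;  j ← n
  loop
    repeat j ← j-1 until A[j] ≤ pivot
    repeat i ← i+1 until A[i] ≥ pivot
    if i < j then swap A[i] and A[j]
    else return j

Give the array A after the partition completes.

[-3,-4,4,9,2,3,0,-1,-2,10,8,11]

pivot = A[0] = -2; i = -1, j = 12
j→8 (A[8]=-3≤-2), i→0 (A[0]=-2≥-2); i<j, swap → [-3,4,-4,9,2,3,0,-1,-2,10,8,11]
j→2 (A[2]=-4≤-2), i→1 (A[1]=4≥-2); i<j, swap → [-3,-4,4,9,2,3,0,-1,-2,10,8,11]
j→1, i→2; i≥j, return j=1. A = [-3,-4,4,9,2,3,0,-1,-2,10,8,11]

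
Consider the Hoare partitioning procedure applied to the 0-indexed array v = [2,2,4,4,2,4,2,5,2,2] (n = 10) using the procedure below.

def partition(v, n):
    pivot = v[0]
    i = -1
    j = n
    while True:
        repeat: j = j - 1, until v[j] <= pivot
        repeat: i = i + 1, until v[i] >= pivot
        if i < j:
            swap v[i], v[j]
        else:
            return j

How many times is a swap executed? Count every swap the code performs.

4

pivot=2
j stops at 9 (2), i stops at 0 (2); swap ⇒ [2,2,4,4,2,4,2,5,2,2]
j stops at 8 (2), i stops at 1 (2); swap ⇒ [2,2,4,4,2,4,2,5,2,2]
j stops at 6 (2), i stops at 2 (4); swap ⇒ [2,2,2,4,2,4,4,5,2,2]
j stops at 4 (2), i stops at 3 (4); swap ⇒ [2,2,2,2,4,4,4,5,2,2]
j stops at 3, i stops at 4; i≥j ⇒ return 3. v=[2,2,2,2,4,4,4,5,2,2]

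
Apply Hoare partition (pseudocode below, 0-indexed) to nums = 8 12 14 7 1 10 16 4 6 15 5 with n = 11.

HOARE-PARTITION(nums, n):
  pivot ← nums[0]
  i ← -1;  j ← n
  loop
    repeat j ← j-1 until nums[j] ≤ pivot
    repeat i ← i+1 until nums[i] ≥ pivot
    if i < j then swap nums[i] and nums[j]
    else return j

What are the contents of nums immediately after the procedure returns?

pivot=8
j stops at 10 (5), i stops at 0 (8); swap ⇒ 5 12 14 7 1 10 16 4 6 15 8
j stops at 8 (6), i stops at 1 (12); swap ⇒ 5 6 14 7 1 10 16 4 12 15 8
j stops at 7 (4), i stops at 2 (14); swap ⇒ 5 6 4 7 1 10 16 14 12 15 8
j stops at 4, i stops at 5; i≥j ⇒ return 4. nums=5 6 4 7 1 10 16 14 12 15 8

5 6 4 7 1 10 16 14 12 15 8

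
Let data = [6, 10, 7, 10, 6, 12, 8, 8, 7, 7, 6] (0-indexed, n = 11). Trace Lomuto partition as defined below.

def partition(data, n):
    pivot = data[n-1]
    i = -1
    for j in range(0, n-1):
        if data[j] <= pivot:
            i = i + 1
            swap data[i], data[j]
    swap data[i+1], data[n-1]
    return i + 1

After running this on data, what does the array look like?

pivot=6, i=-1
j=0: 6≤6, i=0, swap(0,0) ⇒ [6, 10, 7, 10, 6, 12, 8, 8, 7, 7, 6]
j=1: 10>6, skip
j=2: 7>6, skip
j=3: 10>6, skip
j=4: 6≤6, i=1, swap(1,4) ⇒ [6, 6, 7, 10, 10, 12, 8, 8, 7, 7, 6]
j=5: 12>6, skip
j=6: 8>6, skip
j=7: 8>6, skip
j=8: 7>6, skip
j=9: 7>6, skip
swap(2,10) ⇒ [6, 6, 6, 10, 10, 12, 8, 8, 7, 7, 7]; return 2

[6, 6, 6, 10, 10, 12, 8, 8, 7, 7, 7]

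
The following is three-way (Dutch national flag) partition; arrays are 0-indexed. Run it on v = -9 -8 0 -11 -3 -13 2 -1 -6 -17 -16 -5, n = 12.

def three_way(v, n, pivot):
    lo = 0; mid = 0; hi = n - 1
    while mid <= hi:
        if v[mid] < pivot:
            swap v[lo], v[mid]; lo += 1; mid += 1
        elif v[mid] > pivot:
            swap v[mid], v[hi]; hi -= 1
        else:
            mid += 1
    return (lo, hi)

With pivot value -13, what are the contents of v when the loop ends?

pivot = -13; lo=0, mid=0, hi=11
v[mid]=-9>-13: swap v[0],v[11]; hi=10 → -5 -8 0 -11 -3 -13 2 -1 -6 -17 -16 -9
v[mid]=-5>-13: swap v[0],v[10]; hi=9 → -16 -8 0 -11 -3 -13 2 -1 -6 -17 -5 -9
v[mid]=-16<-13: swap v[0],v[0]; lo=1,mid=1 → -16 -8 0 -11 -3 -13 2 -1 -6 -17 -5 -9
v[mid]=-8>-13: swap v[1],v[9]; hi=8 → -16 -17 0 -11 -3 -13 2 -1 -6 -8 -5 -9
v[mid]=-17<-13: swap v[1],v[1]; lo=2,mid=2 → -16 -17 0 -11 -3 -13 2 -1 -6 -8 -5 -9
v[mid]=0>-13: swap v[2],v[8]; hi=7 → -16 -17 -6 -11 -3 -13 2 -1 0 -8 -5 -9
v[mid]=-6>-13: swap v[2],v[7]; hi=6 → -16 -17 -1 -11 -3 -13 2 -6 0 -8 -5 -9
v[mid]=-1>-13: swap v[2],v[6]; hi=5 → -16 -17 2 -11 -3 -13 -1 -6 0 -8 -5 -9
v[mid]=2>-13: swap v[2],v[5]; hi=4 → -16 -17 -13 -11 -3 2 -1 -6 0 -8 -5 -9
v[mid]=-13=-13: mid=3
v[mid]=-11>-13: swap v[3],v[4]; hi=3 → -16 -17 -13 -3 -11 2 -1 -6 0 -8 -5 -9
v[mid]=-3>-13: swap v[3],v[3]; hi=2 → -16 -17 -13 -3 -11 2 -1 -6 0 -8 -5 -9
end: lo=2, hi=2; v = -16 -17 -13 -3 -11 2 -1 -6 0 -8 -5 -9

-16 -17 -13 -3 -11 2 -1 -6 0 -8 -5 -9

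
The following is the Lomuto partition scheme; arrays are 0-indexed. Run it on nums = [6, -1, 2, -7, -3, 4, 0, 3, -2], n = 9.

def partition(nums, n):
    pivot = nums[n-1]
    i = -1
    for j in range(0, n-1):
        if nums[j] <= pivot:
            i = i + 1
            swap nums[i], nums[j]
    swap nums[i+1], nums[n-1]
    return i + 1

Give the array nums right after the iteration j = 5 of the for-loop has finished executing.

pivot = nums[8] = -2; i = -1
j=0: nums[0]=6 > -2 → no swap
j=1: nums[1]=-1 > -2 → no swap
j=2: nums[2]=2 > -2 → no swap
j=3: nums[3]=-7 ≤ -2 → i=0, swap nums[0],nums[3] → [-7, -1, 2, 6, -3, 4, 0, 3, -2]
j=4: nums[4]=-3 ≤ -2 → i=1, swap nums[1],nums[4] → [-7, -3, 2, 6, -1, 4, 0, 3, -2]
j=5: nums[5]=4 > -2 → no swap
(after j=5) nums = [-7, -3, 2, 6, -1, 4, 0, 3, -2]

[-7, -3, 2, 6, -1, 4, 0, 3, -2]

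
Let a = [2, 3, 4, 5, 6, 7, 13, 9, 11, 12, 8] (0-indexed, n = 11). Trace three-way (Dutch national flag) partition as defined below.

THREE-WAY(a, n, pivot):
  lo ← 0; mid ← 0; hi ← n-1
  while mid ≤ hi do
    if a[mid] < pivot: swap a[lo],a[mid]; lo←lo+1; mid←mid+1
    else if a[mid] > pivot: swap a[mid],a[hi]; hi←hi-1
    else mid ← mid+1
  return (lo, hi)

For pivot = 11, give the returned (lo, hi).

lo=0 mid=0 hi=10
2<11: swap(0,0), lo=1 mid=1 ⇒ [2, 3, 4, 5, 6, 7, 13, 9, 11, 12, 8]
3<11: swap(1,1), lo=2 mid=2 ⇒ [2, 3, 4, 5, 6, 7, 13, 9, 11, 12, 8]
4<11: swap(2,2), lo=3 mid=3 ⇒ [2, 3, 4, 5, 6, 7, 13, 9, 11, 12, 8]
5<11: swap(3,3), lo=4 mid=4 ⇒ [2, 3, 4, 5, 6, 7, 13, 9, 11, 12, 8]
6<11: swap(4,4), lo=5 mid=5 ⇒ [2, 3, 4, 5, 6, 7, 13, 9, 11, 12, 8]
7<11: swap(5,5), lo=6 mid=6 ⇒ [2, 3, 4, 5, 6, 7, 13, 9, 11, 12, 8]
13>11: swap(6,10), hi=9 ⇒ [2, 3, 4, 5, 6, 7, 8, 9, 11, 12, 13]
8<11: swap(6,6), lo=7 mid=7 ⇒ [2, 3, 4, 5, 6, 7, 8, 9, 11, 12, 13]
9<11: swap(7,7), lo=8 mid=8 ⇒ [2, 3, 4, 5, 6, 7, 8, 9, 11, 12, 13]
11=11: mid=9
12>11: swap(9,9), hi=8 ⇒ [2, 3, 4, 5, 6, 7, 8, 9, 11, 12, 13]
done. lo=8 hi=8; a=[2, 3, 4, 5, 6, 7, 8, 9, 11, 12, 13]

(8, 8)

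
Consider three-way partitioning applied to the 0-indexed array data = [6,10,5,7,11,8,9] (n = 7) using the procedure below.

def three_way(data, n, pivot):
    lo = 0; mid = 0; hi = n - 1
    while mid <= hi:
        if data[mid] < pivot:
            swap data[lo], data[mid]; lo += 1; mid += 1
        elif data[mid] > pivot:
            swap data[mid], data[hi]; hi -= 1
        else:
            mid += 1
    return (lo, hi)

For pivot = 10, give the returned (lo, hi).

lo=0 mid=0 hi=6
6<10: swap(0,0), lo=1 mid=1 ⇒ [6,10,5,7,11,8,9]
10=10: mid=2
5<10: swap(1,2), lo=2 mid=3 ⇒ [6,5,10,7,11,8,9]
7<10: swap(2,3), lo=3 mid=4 ⇒ [6,5,7,10,11,8,9]
11>10: swap(4,6), hi=5 ⇒ [6,5,7,10,9,8,11]
9<10: swap(3,4), lo=4 mid=5 ⇒ [6,5,7,9,10,8,11]
8<10: swap(4,5), lo=5 mid=6 ⇒ [6,5,7,9,8,10,11]
done. lo=5 hi=5; data=[6,5,7,9,8,10,11]

(5, 5)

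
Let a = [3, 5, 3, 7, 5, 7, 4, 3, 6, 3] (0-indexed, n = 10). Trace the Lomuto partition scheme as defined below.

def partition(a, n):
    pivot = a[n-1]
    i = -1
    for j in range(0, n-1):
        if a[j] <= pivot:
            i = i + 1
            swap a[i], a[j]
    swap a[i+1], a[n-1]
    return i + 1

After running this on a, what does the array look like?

[3, 3, 3, 3, 5, 7, 4, 5, 6, 7]

pivot=3, i=-1
j=0: 3≤3, i=0, swap(0,0) ⇒ [3, 5, 3, 7, 5, 7, 4, 3, 6, 3]
j=1: 5>3, skip
j=2: 3≤3, i=1, swap(1,2) ⇒ [3, 3, 5, 7, 5, 7, 4, 3, 6, 3]
j=3: 7>3, skip
j=4: 5>3, skip
j=5: 7>3, skip
j=6: 4>3, skip
j=7: 3≤3, i=2, swap(2,7) ⇒ [3, 3, 3, 7, 5, 7, 4, 5, 6, 3]
j=8: 6>3, skip
swap(3,9) ⇒ [3, 3, 3, 3, 5, 7, 4, 5, 6, 7]; return 3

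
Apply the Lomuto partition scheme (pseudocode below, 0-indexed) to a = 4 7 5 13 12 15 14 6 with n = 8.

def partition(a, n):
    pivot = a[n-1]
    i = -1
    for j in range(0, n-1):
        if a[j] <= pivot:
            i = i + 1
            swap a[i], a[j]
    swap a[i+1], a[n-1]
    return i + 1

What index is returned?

pivot = a[7] = 6; i = -1
j=0: a[0]=4 ≤ 6 → i=0, swap a[0],a[0] (no change) → 4 7 5 13 12 15 14 6
j=1: a[1]=7 > 6 → no swap
j=2: a[2]=5 ≤ 6 → i=1, swap a[1],a[2] → 4 5 7 13 12 15 14 6
j=3: a[3]=13 > 6 → no swap
j=4: a[4]=12 > 6 → no swap
j=5: a[5]=15 > 6 → no swap
j=6: a[6]=14 > 6 → no swap
final swap a[2],a[7] → 4 5 6 13 12 15 14 7; return 2

2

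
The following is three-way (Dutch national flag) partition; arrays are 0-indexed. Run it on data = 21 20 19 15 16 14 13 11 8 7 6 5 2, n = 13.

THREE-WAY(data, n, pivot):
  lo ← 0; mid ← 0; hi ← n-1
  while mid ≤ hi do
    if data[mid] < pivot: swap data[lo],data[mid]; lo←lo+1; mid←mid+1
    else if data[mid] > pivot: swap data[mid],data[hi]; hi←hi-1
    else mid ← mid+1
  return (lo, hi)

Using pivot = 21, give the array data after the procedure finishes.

20 19 15 16 14 13 11 8 7 6 5 2 21

pivot = 21; lo=0, mid=0, hi=12
data[mid]=21=21: mid=1
data[mid]=20<21: swap data[0],data[1]; lo=1,mid=2 → 20 21 19 15 16 14 13 11 8 7 6 5 2
data[mid]=19<21: swap data[1],data[2]; lo=2,mid=3 → 20 19 21 15 16 14 13 11 8 7 6 5 2
data[mid]=15<21: swap data[2],data[3]; lo=3,mid=4 → 20 19 15 21 16 14 13 11 8 7 6 5 2
data[mid]=16<21: swap data[3],data[4]; lo=4,mid=5 → 20 19 15 16 21 14 13 11 8 7 6 5 2
data[mid]=14<21: swap data[4],data[5]; lo=5,mid=6 → 20 19 15 16 14 21 13 11 8 7 6 5 2
data[mid]=13<21: swap data[5],data[6]; lo=6,mid=7 → 20 19 15 16 14 13 21 11 8 7 6 5 2
data[mid]=11<21: swap data[6],data[7]; lo=7,mid=8 → 20 19 15 16 14 13 11 21 8 7 6 5 2
data[mid]=8<21: swap data[7],data[8]; lo=8,mid=9 → 20 19 15 16 14 13 11 8 21 7 6 5 2
data[mid]=7<21: swap data[8],data[9]; lo=9,mid=10 → 20 19 15 16 14 13 11 8 7 21 6 5 2
data[mid]=6<21: swap data[9],data[10]; lo=10,mid=11 → 20 19 15 16 14 13 11 8 7 6 21 5 2
data[mid]=5<21: swap data[10],data[11]; lo=11,mid=12 → 20 19 15 16 14 13 11 8 7 6 5 21 2
data[mid]=2<21: swap data[11],data[12]; lo=12,mid=13 → 20 19 15 16 14 13 11 8 7 6 5 2 21
end: lo=12, hi=12; data = 20 19 15 16 14 13 11 8 7 6 5 2 21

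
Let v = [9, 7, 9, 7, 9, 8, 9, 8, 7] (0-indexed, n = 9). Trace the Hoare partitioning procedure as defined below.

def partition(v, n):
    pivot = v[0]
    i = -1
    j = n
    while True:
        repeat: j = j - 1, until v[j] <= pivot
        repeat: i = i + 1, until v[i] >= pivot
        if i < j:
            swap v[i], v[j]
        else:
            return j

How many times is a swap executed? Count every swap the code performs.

3

pivot=9
j stops at 8 (7), i stops at 0 (9); swap ⇒ [7, 7, 9, 7, 9, 8, 9, 8, 9]
j stops at 7 (8), i stops at 2 (9); swap ⇒ [7, 7, 8, 7, 9, 8, 9, 9, 9]
j stops at 6 (9), i stops at 4 (9); swap ⇒ [7, 7, 8, 7, 9, 8, 9, 9, 9]
j stops at 5, i stops at 6; i≥j ⇒ return 5. v=[7, 7, 8, 7, 9, 8, 9, 9, 9]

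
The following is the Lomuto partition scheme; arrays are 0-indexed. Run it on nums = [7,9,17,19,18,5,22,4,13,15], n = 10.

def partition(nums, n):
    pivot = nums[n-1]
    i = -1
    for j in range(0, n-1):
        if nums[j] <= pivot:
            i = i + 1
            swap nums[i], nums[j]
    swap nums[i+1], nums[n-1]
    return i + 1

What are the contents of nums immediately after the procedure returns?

pivot = nums[9] = 15; i = -1
j=0: nums[0]=7 ≤ 15 → i=0, swap nums[0],nums[0] (no change) → [7,9,17,19,18,5,22,4,13,15]
j=1: nums[1]=9 ≤ 15 → i=1, swap nums[1],nums[1] (no change) → [7,9,17,19,18,5,22,4,13,15]
j=2: nums[2]=17 > 15 → no swap
j=3: nums[3]=19 > 15 → no swap
j=4: nums[4]=18 > 15 → no swap
j=5: nums[5]=5 ≤ 15 → i=2, swap nums[2],nums[5] → [7,9,5,19,18,17,22,4,13,15]
j=6: nums[6]=22 > 15 → no swap
j=7: nums[7]=4 ≤ 15 → i=3, swap nums[3],nums[7] → [7,9,5,4,18,17,22,19,13,15]
j=8: nums[8]=13 ≤ 15 → i=4, swap nums[4],nums[8] → [7,9,5,4,13,17,22,19,18,15]
final swap nums[5],nums[9] → [7,9,5,4,13,15,22,19,18,17]; return 5

[7,9,5,4,13,15,22,19,18,17]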